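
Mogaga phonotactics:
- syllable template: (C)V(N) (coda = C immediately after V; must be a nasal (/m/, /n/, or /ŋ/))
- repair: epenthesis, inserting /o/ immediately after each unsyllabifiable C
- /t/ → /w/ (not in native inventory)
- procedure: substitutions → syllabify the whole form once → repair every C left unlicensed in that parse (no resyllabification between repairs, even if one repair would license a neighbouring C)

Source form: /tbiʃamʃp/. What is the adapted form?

Substitution: /t/ → /w/, giving /wbiʃamʃp/.
The consonants /w/, /ʃ/, /p/ cannot be parsed into a legal (C)V(N) syllable (only a nasal (/m/, /n/, or /ŋ/) is licensed in coda position; onsets are limited to one consonant).
Epenthesis after each stranded consonant: /w/ → /wo/, /ʃ/ → /ʃo/, /p/ → /po/.

wobiʃamʃopo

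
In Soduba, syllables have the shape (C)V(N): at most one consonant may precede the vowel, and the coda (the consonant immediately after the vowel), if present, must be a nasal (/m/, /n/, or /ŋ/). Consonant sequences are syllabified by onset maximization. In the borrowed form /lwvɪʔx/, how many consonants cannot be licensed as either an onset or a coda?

The consonants /l/, /w/, /ʔ/, /x/ cannot be parsed into a legal (C)V(N) syllable (only a nasal (/m/, /n/, or /ŋ/) is licensed in coda position; onsets are limited to one consonant).

4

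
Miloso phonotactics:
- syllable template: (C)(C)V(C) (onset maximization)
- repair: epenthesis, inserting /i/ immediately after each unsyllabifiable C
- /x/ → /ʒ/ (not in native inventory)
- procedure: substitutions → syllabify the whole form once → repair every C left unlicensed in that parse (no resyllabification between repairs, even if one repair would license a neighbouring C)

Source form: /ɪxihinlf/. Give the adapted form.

ɪʒihinlifi

Substitution: /x/ → /ʒ/, giving /ɪʒihinlf/.
Under (C)(C)V(C), the unsyllabifiable consonants are /l/, /f/ (at most one coda consonant is licensed; onsets may contain at most 2 consonants).
Each unlicensed consonant becomes the onset of a new syllable: /l/ → /li/, /f/ → /fi/.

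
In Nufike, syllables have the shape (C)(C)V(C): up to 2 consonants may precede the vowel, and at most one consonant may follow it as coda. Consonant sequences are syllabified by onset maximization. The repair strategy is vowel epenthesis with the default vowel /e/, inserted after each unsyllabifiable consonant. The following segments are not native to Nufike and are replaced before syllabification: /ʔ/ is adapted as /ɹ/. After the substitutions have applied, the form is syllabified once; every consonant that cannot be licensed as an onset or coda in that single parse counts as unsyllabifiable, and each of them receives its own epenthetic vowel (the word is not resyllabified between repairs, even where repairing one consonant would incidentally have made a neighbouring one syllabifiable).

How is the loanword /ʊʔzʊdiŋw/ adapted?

Substitution: /ʔ/ → /ɹ/, giving /ʊɹzʊdiŋw/.
Under (C)(C)V(C), the unsyllabifiable consonants are /w/ (at most one coda consonant is licensed; onsets may contain at most 2 consonants).
Epenthesis after each stranded consonant: /w/ → /we/.

ʊɹzʊdiŋwe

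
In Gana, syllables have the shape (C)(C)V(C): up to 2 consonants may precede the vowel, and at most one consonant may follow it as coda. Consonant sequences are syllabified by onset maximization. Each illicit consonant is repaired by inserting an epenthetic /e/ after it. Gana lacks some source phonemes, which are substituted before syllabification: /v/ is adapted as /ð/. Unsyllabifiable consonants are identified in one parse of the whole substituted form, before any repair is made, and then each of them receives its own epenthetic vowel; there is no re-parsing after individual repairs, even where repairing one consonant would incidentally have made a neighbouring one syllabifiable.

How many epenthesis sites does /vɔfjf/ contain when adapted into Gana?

2

After substitution the input is /ðɔfjf/.
The unsyllabifiable consonants are /j/, /f/; each receives one epenthetic vowel.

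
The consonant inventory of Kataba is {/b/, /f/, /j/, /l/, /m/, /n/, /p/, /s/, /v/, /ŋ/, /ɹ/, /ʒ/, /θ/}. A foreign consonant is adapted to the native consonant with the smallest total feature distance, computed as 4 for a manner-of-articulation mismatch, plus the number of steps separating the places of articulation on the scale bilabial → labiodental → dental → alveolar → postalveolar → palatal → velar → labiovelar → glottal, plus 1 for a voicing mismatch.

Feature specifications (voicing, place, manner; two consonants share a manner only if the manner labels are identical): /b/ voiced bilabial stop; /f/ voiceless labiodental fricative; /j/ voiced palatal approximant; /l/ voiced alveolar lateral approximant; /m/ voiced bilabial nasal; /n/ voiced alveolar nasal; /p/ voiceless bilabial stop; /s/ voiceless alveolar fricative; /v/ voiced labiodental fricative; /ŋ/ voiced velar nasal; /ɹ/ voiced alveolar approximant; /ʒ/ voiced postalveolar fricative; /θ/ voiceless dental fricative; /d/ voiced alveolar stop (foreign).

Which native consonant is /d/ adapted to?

b

/b/ is closest: same manner (stop), place distance 3 (alveolar→bilabial), same voicing; total 3. Next closest is /l/ at distance 4.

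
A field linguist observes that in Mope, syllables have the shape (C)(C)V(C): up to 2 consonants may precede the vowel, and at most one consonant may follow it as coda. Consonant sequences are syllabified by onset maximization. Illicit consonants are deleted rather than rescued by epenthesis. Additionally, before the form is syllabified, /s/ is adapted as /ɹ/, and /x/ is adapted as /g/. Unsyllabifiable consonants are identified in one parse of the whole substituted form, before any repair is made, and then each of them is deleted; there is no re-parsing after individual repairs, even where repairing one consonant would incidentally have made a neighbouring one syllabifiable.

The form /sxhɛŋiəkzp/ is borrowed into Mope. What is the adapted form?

Substitution: /s/ → /ɹ/, /x/ → /g/, giving /ɹghɛŋiəkzp/.
The consonants /ɹ/, /z/, /p/ cannot be parsed into a legal (C)(C)V(C) syllable (at most one coda consonant is licensed; onsets may contain at most 2 consonants).
Deleting the stranded consonants removes /ɹ/, /z/, /p/.

ghɛŋiək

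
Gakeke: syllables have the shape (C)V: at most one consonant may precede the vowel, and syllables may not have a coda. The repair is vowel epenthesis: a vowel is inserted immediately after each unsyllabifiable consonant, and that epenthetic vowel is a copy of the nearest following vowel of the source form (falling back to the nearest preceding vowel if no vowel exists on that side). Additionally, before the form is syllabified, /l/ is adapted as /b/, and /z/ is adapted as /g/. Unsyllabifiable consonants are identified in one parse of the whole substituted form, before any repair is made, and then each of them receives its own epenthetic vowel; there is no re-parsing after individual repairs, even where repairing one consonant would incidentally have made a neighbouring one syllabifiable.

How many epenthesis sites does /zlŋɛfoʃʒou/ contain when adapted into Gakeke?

After substitution the input is /gbŋɛfoʃʒou/.
The unsyllabifiable consonants are /g/, /b/, /ʃ/; each receives one epenthetic vowel.

3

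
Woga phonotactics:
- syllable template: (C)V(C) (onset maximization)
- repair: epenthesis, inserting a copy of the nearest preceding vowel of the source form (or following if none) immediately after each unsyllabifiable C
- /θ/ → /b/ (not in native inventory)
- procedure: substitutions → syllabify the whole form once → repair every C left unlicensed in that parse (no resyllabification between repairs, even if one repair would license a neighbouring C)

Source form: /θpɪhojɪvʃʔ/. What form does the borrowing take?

Substitution: /θ/ → /b/, giving /bpɪhojɪvʃʔ/.
Under (C)V(C), the unsyllabifiable consonants are /b/, /ʃ/, /ʔ/ (at most one coda consonant is licensed; onsets are limited to one consonant).
Inserting the epenthetic vowel yields /b/ → /bɪ/, /ʃ/ → /ʃɪ/, /ʔ/ → /ʔɪ/.

bɪpɪhojɪvʃɪʔɪ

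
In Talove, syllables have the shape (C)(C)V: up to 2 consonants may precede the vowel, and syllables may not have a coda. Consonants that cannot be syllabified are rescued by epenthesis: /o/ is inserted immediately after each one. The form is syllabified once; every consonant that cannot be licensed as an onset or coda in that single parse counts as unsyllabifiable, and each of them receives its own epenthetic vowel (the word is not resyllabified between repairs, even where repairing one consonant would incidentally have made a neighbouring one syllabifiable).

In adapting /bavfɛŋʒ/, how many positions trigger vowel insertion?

2

The unsyllabifiable consonants are /ŋ/, /ʒ/; each receives one epenthetic vowel.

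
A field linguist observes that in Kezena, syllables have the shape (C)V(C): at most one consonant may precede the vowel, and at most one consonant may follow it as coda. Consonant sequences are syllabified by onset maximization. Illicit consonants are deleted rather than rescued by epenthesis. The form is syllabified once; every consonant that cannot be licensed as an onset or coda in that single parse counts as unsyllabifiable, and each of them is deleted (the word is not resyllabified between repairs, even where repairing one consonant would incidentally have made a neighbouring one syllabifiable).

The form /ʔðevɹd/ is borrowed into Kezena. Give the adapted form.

ðev

Syllabifying with onset maximization leaves /ʔ/, /ɹ/, /d/ stranded (at most one coda consonant is licensed; onsets are limited to one consonant).
Deleting the stranded consonants removes /ʔ/, /ɹ/, /d/.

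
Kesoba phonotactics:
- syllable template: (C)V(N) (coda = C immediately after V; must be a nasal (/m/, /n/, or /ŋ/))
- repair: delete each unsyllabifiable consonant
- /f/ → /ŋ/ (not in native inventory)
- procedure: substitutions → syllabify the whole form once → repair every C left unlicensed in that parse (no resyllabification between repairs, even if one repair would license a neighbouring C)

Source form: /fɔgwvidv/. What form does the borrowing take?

ŋɔvi

Substitution: /f/ → /ŋ/, giving /ŋɔgwvidv/.
Syllabifying with onset maximization leaves /g/, /w/, /d/, /v/ stranded (only a nasal (/m/, /n/, or /ŋ/) is licensed in coda position; onsets are limited to one consonant).
Deleting the stranded consonants removes /g/, /w/, /d/, /v/.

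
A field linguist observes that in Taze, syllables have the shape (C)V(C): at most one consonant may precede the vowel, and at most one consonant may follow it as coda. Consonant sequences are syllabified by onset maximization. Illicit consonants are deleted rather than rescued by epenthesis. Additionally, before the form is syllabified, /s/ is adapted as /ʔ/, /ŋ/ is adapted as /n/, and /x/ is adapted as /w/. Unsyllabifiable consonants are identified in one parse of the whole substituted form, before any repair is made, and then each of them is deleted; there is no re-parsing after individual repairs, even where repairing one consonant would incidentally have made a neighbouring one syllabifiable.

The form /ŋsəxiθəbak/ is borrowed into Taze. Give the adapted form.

ʔəwiθəbak

Substitution: /ŋ/ → /n/, /s/ → /ʔ/, /x/ → /w/, giving /nʔəwiθəbak/.
Syllabifying with onset maximization leaves /n/ stranded (at most one coda consonant is licensed; onsets are limited to one consonant).
Each unlicensed consonant is deleted: /n/.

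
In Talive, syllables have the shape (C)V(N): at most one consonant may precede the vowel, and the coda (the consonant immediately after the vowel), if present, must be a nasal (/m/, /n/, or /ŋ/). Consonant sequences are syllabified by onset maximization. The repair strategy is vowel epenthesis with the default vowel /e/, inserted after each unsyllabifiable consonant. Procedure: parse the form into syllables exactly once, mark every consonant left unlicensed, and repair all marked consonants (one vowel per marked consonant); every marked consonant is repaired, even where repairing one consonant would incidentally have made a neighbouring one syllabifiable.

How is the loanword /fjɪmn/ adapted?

fejɪmne

Under (C)V(N), the unsyllabifiable consonants are /f/, /n/ (only a nasal (/m/, /n/, or /ŋ/) is licensed in coda position; onsets are limited to one consonant).
Inserting the epenthetic vowel yields /f/ → /fe/, /n/ → /ne/.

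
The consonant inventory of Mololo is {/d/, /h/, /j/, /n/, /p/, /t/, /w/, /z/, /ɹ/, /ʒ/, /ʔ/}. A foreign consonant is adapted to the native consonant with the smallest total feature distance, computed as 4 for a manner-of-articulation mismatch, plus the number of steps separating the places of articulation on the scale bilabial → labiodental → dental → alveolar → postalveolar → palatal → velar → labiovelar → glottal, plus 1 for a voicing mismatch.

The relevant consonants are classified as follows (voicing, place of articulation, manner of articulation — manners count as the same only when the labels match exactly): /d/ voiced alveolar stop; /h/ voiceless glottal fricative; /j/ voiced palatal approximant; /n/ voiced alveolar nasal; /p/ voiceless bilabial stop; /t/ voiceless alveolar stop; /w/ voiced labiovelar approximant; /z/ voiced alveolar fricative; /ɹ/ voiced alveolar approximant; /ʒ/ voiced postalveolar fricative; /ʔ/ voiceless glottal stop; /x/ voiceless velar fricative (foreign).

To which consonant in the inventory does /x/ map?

h

/h/ is closest: same manner (fricative), place distance 2 (velar→glottal), same voicing; total 2. Next closest is /ʒ/ at distance 3.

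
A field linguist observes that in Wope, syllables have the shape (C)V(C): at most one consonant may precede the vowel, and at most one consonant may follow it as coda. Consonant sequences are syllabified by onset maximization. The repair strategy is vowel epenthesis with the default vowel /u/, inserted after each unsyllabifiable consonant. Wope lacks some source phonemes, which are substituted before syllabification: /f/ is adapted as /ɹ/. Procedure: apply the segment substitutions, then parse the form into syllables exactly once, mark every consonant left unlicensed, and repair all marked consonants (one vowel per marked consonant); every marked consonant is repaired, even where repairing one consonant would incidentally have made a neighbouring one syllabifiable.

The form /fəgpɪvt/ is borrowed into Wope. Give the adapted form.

ɹəgpɪvtu

Substitution: /f/ → /ɹ/, giving /ɹəgpɪvt/.
Syllabifying with onset maximization leaves /t/ stranded (at most one coda consonant is licensed; onsets are limited to one consonant).
Inserting the epenthetic vowel yields /t/ → /tu/.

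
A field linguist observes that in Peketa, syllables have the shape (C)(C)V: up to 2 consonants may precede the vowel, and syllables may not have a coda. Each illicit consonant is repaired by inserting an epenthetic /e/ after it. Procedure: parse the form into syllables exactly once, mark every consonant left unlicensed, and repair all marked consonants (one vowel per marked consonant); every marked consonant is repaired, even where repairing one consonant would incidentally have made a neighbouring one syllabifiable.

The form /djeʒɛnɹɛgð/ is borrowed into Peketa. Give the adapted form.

Syllabifying with onset maximization leaves /g/, /ð/ stranded (no codas are permitted; onsets may contain at most 2 consonants).
Each unlicensed consonant becomes the onset of a new syllable: /g/ → /ge/, /ð/ → /ðe/.

djeʒɛnɹɛgeðe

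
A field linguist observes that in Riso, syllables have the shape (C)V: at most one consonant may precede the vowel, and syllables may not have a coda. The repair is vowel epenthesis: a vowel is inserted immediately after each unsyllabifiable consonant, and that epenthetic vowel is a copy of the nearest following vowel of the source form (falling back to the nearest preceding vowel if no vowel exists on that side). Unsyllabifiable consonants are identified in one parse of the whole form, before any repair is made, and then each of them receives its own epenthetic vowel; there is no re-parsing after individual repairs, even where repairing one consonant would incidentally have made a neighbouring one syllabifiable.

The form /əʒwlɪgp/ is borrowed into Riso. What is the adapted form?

əʒɪwɪlɪgɪpɪ

The consonants /ʒ/, /w/, /g/, /p/ cannot be parsed into a legal (C)V syllable (no codas are permitted; onsets are limited to one consonant).
Epenthesis after each stranded consonant: /ʒ/ → /ʒɪ/, /w/ → /wɪ/, /g/ → /gɪ/, /p/ → /pɪ/.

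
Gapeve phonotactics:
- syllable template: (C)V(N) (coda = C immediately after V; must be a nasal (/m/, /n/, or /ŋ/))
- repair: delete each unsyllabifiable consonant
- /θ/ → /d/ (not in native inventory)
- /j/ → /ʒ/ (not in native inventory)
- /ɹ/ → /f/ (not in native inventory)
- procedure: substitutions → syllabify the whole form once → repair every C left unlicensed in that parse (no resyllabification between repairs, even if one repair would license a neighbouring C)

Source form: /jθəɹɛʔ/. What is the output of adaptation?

dəfɛ

Substitution: /j/ → /ʒ/, /θ/ → /d/, /ɹ/ → /f/, giving /ʒdəfɛʔ/.
Syllabifying with onset maximization leaves /ʒ/, /ʔ/ stranded (only a nasal (/m/, /n/, or /ŋ/) is licensed in coda position; onsets are limited to one consonant).
Each unlicensed consonant is deleted: /ʒ/, /ʔ/.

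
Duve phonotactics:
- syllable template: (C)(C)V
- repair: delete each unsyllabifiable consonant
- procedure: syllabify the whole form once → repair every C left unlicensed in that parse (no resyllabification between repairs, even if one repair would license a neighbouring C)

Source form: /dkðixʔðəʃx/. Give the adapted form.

kðiʔðə

Syllabifying with onset maximization leaves /d/, /x/, /ʃ/, /x/ stranded (no codas are permitted; onsets may contain at most 2 consonants).
Each unlicensed consonant is deleted: /d/, /x/, /ʃ/, /x/.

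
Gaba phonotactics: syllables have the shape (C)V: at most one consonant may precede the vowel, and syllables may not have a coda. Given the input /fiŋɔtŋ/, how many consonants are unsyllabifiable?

2

The consonants /t/, /ŋ/ cannot be parsed into a legal (C)V syllable (no codas are permitted; onsets are limited to one consonant).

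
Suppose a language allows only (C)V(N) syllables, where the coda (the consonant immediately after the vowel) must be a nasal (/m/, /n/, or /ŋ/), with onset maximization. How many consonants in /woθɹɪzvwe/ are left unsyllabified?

3

The consonants /θ/, /z/, /v/ cannot be parsed into a legal (C)V(N) syllable (only a nasal (/m/, /n/, or /ŋ/) is licensed in coda position; onsets are limited to one consonant).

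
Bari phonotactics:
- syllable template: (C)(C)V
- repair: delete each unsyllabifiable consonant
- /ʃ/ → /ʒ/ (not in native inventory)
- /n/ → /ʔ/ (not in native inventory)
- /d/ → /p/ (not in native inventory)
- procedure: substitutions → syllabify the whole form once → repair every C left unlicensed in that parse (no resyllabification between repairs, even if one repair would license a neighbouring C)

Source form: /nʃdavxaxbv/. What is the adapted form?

ʒpavxa

Substitution: /n/ → /ʔ/, /ʃ/ → /ʒ/, /d/ → /p/, giving /ʔʒpavxaxbv/.
Under (C)(C)V, the unsyllabifiable consonants are /ʔ/, /x/, /b/, /v/ (no codas are permitted; onsets may contain at most 2 consonants).
Deleting the stranded consonants removes /ʔ/, /x/, /b/, /v/.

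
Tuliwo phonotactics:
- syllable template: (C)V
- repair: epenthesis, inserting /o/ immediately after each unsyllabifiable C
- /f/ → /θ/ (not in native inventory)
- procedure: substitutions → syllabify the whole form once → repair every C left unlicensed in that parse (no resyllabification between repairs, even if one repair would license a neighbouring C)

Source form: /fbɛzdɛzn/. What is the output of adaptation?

Substitution: /f/ → /θ/, giving /θbɛzdɛzn/.
Under (C)V, the unsyllabifiable consonants are /θ/, /z/, /z/, /n/ (no codas are permitted; onsets are limited to one consonant).
Each unlicensed consonant becomes the onset of a new syllable: /θ/ → /θo/, /z/ → /zo/, /z/ → /zo/, /n/ → /no/.

θobɛzodɛzono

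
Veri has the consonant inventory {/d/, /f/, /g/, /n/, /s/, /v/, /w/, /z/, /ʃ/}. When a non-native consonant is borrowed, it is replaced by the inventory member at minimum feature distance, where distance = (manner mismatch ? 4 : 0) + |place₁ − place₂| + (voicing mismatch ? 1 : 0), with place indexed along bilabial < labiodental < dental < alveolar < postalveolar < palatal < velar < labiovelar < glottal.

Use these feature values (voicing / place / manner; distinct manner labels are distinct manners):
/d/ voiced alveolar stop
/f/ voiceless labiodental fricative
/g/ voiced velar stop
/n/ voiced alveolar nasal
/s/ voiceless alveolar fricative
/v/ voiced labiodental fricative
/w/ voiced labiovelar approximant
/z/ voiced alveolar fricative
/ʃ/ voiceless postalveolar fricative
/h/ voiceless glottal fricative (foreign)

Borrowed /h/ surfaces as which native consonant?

ʃ

/ʃ/ is closest: same manner (fricative), place distance 4 (glottal→postalveolar), same voicing; total 4. Next closest is /s/ at distance 5.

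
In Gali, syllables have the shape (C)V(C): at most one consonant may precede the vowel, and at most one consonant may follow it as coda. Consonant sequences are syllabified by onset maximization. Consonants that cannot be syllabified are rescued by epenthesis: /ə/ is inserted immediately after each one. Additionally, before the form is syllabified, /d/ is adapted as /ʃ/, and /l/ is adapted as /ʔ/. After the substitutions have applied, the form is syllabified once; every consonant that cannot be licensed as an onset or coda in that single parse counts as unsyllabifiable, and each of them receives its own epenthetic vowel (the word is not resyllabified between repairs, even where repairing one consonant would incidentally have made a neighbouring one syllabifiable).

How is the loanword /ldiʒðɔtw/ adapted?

Substitution: /l/ → /ʔ/, /d/ → /ʃ/, giving /ʔʃiʒðɔtw/.
Under (C)V(C), the unsyllabifiable consonants are /ʔ/, /w/ (at most one coda consonant is licensed; onsets are limited to one consonant).
Inserting the epenthetic vowel yields /ʔ/ → /ʔə/, /w/ → /wə/.

ʔəʃiʒðɔtwə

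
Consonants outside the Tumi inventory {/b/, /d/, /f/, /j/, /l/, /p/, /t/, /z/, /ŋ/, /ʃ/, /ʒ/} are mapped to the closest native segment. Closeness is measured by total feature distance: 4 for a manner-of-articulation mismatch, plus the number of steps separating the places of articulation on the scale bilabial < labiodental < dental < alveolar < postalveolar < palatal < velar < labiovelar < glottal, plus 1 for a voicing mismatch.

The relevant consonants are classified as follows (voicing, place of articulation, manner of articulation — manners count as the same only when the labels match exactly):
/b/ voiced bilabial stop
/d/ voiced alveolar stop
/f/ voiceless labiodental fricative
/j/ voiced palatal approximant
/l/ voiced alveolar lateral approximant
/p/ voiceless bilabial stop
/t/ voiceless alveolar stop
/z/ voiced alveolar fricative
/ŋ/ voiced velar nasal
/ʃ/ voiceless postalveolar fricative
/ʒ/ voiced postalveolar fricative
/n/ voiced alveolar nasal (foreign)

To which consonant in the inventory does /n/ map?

/ŋ/ is closest: same manner (nasal), place distance 3 (alveolar→velar), same voicing; total 3. Next closest is /d/ at distance 4.

ŋ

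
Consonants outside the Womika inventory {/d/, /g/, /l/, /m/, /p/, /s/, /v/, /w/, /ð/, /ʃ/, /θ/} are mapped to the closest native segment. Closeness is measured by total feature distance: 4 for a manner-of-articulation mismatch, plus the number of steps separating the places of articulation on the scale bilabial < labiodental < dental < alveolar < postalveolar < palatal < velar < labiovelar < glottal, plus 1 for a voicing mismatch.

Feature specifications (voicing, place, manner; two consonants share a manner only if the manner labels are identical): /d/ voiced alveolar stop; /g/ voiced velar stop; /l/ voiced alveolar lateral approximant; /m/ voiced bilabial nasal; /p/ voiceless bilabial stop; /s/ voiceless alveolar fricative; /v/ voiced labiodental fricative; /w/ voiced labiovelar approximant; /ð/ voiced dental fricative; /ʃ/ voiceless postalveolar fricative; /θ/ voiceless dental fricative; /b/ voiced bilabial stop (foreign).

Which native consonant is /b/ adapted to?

p

/p/ is closest: same manner (stop), place distance 0 (bilabial→bilabial), voicing differs (+1); total 1. Next closest is /d/ at distance 3.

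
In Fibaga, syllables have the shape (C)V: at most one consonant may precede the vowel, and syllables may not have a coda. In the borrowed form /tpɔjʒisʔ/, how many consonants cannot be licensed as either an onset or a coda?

4

Under (C)V, the unsyllabifiable consonants are /t/, /j/, /s/, /ʔ/ (no codas are permitted; onsets are limited to one consonant).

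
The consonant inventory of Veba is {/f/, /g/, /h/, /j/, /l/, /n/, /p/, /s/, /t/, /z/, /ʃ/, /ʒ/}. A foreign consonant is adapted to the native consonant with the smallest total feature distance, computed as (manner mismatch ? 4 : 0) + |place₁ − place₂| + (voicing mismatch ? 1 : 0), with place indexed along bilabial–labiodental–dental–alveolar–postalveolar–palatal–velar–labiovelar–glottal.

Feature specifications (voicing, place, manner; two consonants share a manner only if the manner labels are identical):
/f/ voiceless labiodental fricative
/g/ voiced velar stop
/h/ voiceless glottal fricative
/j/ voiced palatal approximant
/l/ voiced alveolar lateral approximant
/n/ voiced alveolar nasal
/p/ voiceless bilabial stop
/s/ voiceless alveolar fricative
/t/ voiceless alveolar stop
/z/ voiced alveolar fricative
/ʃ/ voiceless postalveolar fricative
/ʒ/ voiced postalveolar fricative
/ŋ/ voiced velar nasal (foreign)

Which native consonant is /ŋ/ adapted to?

/n/ is closest: same manner (nasal), place distance 3 (velar→alveolar), same voicing; total 3. Next closest is /g/ at distance 4.

n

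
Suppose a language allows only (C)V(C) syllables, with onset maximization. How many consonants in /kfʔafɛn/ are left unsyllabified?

The consonants /k/, /f/ cannot be parsed into a legal (C)V(C) syllable (at most one coda consonant is licensed; onsets are limited to one consonant).

2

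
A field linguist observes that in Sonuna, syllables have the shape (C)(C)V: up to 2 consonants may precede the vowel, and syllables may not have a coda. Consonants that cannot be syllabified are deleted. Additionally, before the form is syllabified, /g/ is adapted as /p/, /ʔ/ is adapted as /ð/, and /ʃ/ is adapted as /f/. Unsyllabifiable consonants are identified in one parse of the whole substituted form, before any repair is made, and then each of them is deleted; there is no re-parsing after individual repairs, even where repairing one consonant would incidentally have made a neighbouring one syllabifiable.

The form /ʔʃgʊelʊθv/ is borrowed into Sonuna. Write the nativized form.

Substitution: /ʔ/ → /ð/, /ʃ/ → /f/, /g/ → /p/, giving /ðfpʊelʊθv/.
The consonants /ð/, /θ/, /v/ cannot be parsed into a legal (C)(C)V syllable (no codas are permitted; onsets may contain at most 2 consonants).
Each unlicensed consonant is deleted: /ð/, /θ/, /v/.

fpʊelʊ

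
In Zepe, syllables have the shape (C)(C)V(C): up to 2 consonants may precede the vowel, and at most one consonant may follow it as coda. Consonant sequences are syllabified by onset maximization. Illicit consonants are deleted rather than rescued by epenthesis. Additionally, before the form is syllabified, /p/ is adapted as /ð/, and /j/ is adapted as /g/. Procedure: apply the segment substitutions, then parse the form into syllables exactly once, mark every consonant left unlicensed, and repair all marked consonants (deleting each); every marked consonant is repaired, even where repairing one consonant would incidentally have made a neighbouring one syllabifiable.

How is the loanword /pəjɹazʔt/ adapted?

Substitution: /p/ → /ð/, /j/ → /g/, giving /ðəgɹazʔt/.
The consonants /ʔ/, /t/ cannot be parsed into a legal (C)(C)V(C) syllable (at most one coda consonant is licensed; onsets may contain at most 2 consonants).
Each unlicensed consonant is deleted: /ʔ/, /t/.

ðəgɹaz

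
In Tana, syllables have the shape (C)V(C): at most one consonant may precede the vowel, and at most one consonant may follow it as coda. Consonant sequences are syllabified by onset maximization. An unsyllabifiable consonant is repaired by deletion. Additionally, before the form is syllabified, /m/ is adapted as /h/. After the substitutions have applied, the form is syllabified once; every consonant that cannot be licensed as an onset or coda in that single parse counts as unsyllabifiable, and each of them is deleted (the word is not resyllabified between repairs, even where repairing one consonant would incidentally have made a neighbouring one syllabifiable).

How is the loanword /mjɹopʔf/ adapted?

ɹop

Substitution: /m/ → /h/, giving /hjɹopʔf/.
Under (C)V(C), the unsyllabifiable consonants are /h/, /j/, /ʔ/, /f/ (at most one coda consonant is licensed; onsets are limited to one consonant).
Deletion applies to /h/, /j/, /ʔ/, /f/.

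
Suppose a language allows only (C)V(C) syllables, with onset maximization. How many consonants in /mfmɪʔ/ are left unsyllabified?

Under (C)V(C), the unsyllabifiable consonants are /m/, /f/ (at most one coda consonant is licensed; onsets are limited to one consonant).

2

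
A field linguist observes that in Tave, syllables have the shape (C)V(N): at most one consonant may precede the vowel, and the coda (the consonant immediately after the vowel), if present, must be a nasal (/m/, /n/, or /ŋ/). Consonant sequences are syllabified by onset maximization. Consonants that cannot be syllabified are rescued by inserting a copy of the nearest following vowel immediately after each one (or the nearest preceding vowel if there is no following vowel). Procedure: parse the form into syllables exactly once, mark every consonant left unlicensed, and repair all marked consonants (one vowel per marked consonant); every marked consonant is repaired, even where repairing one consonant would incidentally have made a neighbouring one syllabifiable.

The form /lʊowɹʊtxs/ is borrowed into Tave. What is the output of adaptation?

lʊowʊɹʊtʊxʊsʊ

Syllabifying with onset maximization leaves /w/, /t/, /x/, /s/ stranded (only a nasal (/m/, /n/, or /ŋ/) is licensed in coda position; onsets are limited to one consonant).
Epenthesis after each stranded consonant: /w/ → /wʊ/, /t/ → /tʊ/, /x/ → /xʊ/, /s/ → /sʊ/.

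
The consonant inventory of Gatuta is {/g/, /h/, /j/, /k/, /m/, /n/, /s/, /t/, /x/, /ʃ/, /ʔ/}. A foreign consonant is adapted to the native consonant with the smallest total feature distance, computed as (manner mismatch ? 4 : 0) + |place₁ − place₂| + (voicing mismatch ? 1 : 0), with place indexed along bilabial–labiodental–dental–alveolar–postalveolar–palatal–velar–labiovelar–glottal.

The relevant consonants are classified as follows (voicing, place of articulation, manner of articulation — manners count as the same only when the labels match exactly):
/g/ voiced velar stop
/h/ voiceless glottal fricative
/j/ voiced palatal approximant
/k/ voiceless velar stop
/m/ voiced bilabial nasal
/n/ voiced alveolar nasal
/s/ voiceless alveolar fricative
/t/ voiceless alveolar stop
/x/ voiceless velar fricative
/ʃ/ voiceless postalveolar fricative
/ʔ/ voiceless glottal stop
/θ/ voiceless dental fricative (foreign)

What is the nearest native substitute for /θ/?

/s/ is closest: same manner (fricative), place distance 1 (dental→alveolar), same voicing; total 1. Next closest is /ʃ/ at distance 2.

s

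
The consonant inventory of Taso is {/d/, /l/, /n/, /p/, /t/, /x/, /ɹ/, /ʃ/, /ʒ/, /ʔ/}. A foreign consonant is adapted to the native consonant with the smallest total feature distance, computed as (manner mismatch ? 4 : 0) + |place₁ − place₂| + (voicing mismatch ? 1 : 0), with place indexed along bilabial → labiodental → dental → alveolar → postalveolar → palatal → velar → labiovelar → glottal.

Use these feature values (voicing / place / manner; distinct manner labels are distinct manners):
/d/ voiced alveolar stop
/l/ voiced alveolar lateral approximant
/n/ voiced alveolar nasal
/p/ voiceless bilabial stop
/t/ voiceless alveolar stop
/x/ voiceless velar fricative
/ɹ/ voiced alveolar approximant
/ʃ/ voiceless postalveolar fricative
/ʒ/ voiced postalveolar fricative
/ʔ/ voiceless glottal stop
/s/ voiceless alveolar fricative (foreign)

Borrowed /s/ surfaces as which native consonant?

ʃ

/ʃ/ is closest: same manner (fricative), place distance 1 (alveolar→postalveolar), same voicing; total 1. Next closest is /ʒ/ at distance 2.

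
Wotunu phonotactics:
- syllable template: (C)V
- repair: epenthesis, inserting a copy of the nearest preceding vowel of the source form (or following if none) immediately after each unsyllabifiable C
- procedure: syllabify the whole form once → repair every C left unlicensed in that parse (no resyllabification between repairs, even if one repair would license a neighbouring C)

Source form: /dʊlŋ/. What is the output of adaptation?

dʊlʊŋʊ

Syllabifying with onset maximization leaves /l/, /ŋ/ stranded (no codas are permitted; onsets are limited to one consonant).
Inserting the epenthetic vowel yields /l/ → /lʊ/, /ŋ/ → /ŋʊ/.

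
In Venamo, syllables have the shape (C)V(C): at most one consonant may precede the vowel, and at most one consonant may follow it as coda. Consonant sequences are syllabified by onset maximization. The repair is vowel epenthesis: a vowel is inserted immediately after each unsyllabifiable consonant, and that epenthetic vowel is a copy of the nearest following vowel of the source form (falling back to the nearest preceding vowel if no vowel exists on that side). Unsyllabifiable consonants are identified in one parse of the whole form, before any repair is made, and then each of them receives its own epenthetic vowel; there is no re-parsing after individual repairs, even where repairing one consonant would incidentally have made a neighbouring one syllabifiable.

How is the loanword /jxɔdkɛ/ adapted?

jɔxɔdkɛ

Syllabifying with onset maximization leaves /j/ stranded (at most one coda consonant is licensed; onsets are limited to one consonant).
Epenthesis after each stranded consonant: /j/ → /jɔ/.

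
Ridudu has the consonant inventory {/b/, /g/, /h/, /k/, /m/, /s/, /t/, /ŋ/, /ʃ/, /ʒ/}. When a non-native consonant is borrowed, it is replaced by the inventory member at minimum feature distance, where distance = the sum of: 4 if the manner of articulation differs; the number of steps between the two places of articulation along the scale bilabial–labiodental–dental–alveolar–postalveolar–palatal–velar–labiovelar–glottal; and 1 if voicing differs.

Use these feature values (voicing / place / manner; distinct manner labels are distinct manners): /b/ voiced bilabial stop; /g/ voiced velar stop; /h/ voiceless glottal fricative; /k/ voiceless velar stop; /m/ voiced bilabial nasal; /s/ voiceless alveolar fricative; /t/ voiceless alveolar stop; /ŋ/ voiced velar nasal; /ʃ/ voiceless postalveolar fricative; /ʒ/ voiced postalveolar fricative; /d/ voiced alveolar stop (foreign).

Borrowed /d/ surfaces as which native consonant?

/t/ is closest: same manner (stop), place distance 0 (alveolar→alveolar), voicing differs (+1); total 1. Next closest is /b/ at distance 3.

t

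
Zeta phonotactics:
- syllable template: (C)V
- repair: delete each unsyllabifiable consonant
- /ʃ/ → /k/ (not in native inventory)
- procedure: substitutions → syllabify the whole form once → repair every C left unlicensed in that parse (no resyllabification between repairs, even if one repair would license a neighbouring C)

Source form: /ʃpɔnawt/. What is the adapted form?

Substitution: /ʃ/ → /k/, giving /kpɔnawt/.
The consonants /k/, /w/, /t/ cannot be parsed into a legal (C)V syllable (no codas are permitted; onsets are limited to one consonant).
Each unlicensed consonant is deleted: /k/, /w/, /t/.

pɔna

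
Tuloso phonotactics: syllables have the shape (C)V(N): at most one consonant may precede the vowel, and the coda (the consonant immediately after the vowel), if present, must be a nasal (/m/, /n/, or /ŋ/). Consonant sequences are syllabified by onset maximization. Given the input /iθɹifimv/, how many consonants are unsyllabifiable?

Under (C)V(N), the unsyllabifiable consonants are /θ/, /v/ (only a nasal (/m/, /n/, or /ŋ/) is licensed in coda position; onsets are limited to one consonant).

2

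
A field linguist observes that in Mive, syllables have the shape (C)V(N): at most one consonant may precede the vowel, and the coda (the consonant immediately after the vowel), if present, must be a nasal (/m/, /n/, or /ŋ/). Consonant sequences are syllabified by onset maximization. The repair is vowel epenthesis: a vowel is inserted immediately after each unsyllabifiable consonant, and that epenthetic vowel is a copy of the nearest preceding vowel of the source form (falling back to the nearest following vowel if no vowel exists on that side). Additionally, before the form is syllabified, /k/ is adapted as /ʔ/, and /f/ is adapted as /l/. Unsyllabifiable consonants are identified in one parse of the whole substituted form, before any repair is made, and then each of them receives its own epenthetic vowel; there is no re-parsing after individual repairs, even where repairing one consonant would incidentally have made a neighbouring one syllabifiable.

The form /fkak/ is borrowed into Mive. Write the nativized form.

laʔaʔa

Substitution: /f/ → /l/, /k/ → /ʔ/, giving /lʔaʔ/.
Syllabifying with onset maximization leaves /l/, /ʔ/ stranded (only a nasal (/m/, /n/, or /ŋ/) is licensed in coda position; onsets are limited to one consonant).
Each unlicensed consonant becomes the onset of a new syllable: /l/ → /la/, /ʔ/ → /ʔa/.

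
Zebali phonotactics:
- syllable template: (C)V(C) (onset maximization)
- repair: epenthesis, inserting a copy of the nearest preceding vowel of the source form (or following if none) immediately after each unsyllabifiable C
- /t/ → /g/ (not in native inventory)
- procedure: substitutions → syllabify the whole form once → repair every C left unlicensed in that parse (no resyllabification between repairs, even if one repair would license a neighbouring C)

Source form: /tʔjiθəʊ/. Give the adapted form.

giʔijiθəʊ

Substitution: /t/ → /g/, giving /gʔjiθəʊ/.
The consonants /g/, /ʔ/ cannot be parsed into a legal (C)V(C) syllable (at most one coda consonant is licensed; onsets are limited to one consonant).
Inserting the epenthetic vowel yields /g/ → /gi/, /ʔ/ → /ʔi/.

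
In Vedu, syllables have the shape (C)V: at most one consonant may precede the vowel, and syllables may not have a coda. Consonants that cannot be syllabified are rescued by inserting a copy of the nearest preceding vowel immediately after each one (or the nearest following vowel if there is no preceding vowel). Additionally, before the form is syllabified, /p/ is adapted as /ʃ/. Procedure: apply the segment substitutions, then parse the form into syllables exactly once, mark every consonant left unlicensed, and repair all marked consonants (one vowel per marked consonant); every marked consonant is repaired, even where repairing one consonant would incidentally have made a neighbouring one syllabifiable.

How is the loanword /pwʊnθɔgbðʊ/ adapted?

ʃʊwʊnʊθɔgɔbɔðʊ

Substitution: /p/ → /ʃ/, giving /ʃwʊnθɔgbðʊ/.
Under (C)V, the unsyllabifiable consonants are /ʃ/, /n/, /g/, /b/ (no codas are permitted; onsets are limited to one consonant).
Epenthesis after each stranded consonant: /ʃ/ → /ʃʊ/, /n/ → /nʊ/, /g/ → /gɔ/, /b/ → /bɔ/.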